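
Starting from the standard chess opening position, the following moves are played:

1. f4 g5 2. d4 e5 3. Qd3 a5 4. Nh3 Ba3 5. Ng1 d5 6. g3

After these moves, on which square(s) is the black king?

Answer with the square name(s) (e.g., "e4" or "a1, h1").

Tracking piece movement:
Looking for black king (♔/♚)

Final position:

  a b c d e f g h
  ─────────────────
8│♜ ♞ ♝ ♛ ♚ · ♞ ♜│8
7│· ♟ ♟ · · ♟ · ♟│7
6│· · · · · · · ·│6
5│♟ · · ♟ ♟ · ♟ ·│5
4│· · · ♙ · ♙ · ·│4
3│♝ · · ♕ · · ♙ ·│3
2│♙ ♙ ♙ · ♙ · · ♙│2
1│♖ ♘ ♗ · ♔ ♗ ♘ ♖│1
  ─────────────────
  a b c d e f g h


e8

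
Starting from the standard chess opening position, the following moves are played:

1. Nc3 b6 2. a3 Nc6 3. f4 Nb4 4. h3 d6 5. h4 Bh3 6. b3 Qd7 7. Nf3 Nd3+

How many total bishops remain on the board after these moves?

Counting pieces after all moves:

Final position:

  a b c d e f g h
  ─────────────────
8│♜ · · · ♚ ♝ ♞ ♜│8
7│♟ · ♟ ♛ ♟ ♟ ♟ ♟│7
6│· ♟ · ♟ · · · ·│6
5│· · · · · · · ·│5
4│· · · · · ♙ · ♙│4
3│♙ ♙ ♘ ♞ · ♘ · ♝│3
2│· · ♙ ♙ ♙ · ♙ ·│2
1│♖ · ♗ ♕ ♔ ♗ · ♖│1
  ─────────────────
  a b c d e f g h


4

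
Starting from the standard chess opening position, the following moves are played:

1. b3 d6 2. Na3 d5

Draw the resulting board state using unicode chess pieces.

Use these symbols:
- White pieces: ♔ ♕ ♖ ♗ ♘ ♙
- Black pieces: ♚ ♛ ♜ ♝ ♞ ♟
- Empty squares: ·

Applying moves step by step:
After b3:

♜ ♞ ♝ ♛ ♚ ♝ ♞ ♜
♟ ♟ ♟ ♟ ♟ ♟ ♟ ♟
· · · · · · · ·
· · · · · · · ·
· · · · · · · ·
· ♙ · · · · · ·
♙ · ♙ ♙ ♙ ♙ ♙ ♙
♖ ♘ ♗ ♕ ♔ ♗ ♘ ♖


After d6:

♜ ♞ ♝ ♛ ♚ ♝ ♞ ♜
♟ ♟ ♟ · ♟ ♟ ♟ ♟
· · · ♟ · · · ·
· · · · · · · ·
· · · · · · · ·
· ♙ · · · · · ·
♙ · ♙ ♙ ♙ ♙ ♙ ♙
♖ ♘ ♗ ♕ ♔ ♗ ♘ ♖


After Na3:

♜ ♞ ♝ ♛ ♚ ♝ ♞ ♜
♟ ♟ ♟ · ♟ ♟ ♟ ♟
· · · ♟ · · · ·
· · · · · · · ·
· · · · · · · ·
♘ ♙ · · · · · ·
♙ · ♙ ♙ ♙ ♙ ♙ ♙
♖ · ♗ ♕ ♔ ♗ ♘ ♖


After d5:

♜ ♞ ♝ ♛ ♚ ♝ ♞ ♜
♟ ♟ ♟ · ♟ ♟ ♟ ♟
· · · · · · · ·
· · · ♟ · · · ·
· · · · · · · ·
♘ ♙ · · · · · ·
♙ · ♙ ♙ ♙ ♙ ♙ ♙
♖ · ♗ ♕ ♔ ♗ ♘ ♖



  a b c d e f g h
  ─────────────────
8│♜ ♞ ♝ ♛ ♚ ♝ ♞ ♜│8
7│♟ ♟ ♟ · ♟ ♟ ♟ ♟│7
6│· · · · · · · ·│6
5│· · · ♟ · · · ·│5
4│· · · · · · · ·│4
3│♘ ♙ · · · · · ·│3
2│♙ · ♙ ♙ ♙ ♙ ♙ ♙│2
1│♖ · ♗ ♕ ♔ ♗ ♘ ♖│1
  ─────────────────
  a b c d e f g h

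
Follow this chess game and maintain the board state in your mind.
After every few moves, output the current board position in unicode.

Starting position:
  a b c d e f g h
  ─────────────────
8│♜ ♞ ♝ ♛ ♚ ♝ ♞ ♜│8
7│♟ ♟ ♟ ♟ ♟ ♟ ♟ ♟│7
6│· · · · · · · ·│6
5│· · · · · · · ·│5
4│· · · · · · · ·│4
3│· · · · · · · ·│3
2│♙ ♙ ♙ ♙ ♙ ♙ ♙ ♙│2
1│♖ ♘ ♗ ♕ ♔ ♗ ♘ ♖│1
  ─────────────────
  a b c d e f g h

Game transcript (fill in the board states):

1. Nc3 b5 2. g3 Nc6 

  a b c d e f g h
  ─────────────────
8│♜ · ♝ ♛ ♚ ♝ ♞ ♜│8
7│♟ · ♟ ♟ ♟ ♟ ♟ ♟│7
6│· · ♞ · · · · ·│6
5│· ♟ · · · · · ·│5
4│· · · · · · · ·│4
3│· · ♘ · · · ♙ ·│3
2│♙ ♙ ♙ ♙ ♙ ♙ · ♙│2
1│♖ · ♗ ♕ ♔ ♗ ♘ ♖│1
  ─────────────────
  a b c d e f g h

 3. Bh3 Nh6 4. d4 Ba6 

  a b c d e f g h
  ─────────────────
8│♜ · · ♛ ♚ ♝ · ♜│8
7│♟ · ♟ ♟ ♟ ♟ ♟ ♟│7
6│♝ · ♞ · · · · ♞│6
5│· ♟ · · · · · ·│5
4│· · · ♙ · · · ·│4
3│· · ♘ · · · ♙ ♗│3
2│♙ ♙ ♙ · ♙ ♙ · ♙│2
1│♖ · ♗ ♕ ♔ · ♘ ♖│1
  ─────────────────
  a b c d e f g h

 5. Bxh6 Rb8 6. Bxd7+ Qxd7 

  a b c d e f g h
  ─────────────────
8│· ♜ · · ♚ ♝ · ♜│8
7│♟ · ♟ ♛ ♟ ♟ ♟ ♟│7
6│♝ · ♞ · · · · ♗│6
5│· ♟ · · · · · ·│5
4│· · · ♙ · · · ·│4
3│· · ♘ · · · ♙ ·│3
2│♙ ♙ ♙ · ♙ ♙ · ♙│2
1│♖ · · ♕ ♔ · ♘ ♖│1
  ─────────────────
  a b c d e f g h



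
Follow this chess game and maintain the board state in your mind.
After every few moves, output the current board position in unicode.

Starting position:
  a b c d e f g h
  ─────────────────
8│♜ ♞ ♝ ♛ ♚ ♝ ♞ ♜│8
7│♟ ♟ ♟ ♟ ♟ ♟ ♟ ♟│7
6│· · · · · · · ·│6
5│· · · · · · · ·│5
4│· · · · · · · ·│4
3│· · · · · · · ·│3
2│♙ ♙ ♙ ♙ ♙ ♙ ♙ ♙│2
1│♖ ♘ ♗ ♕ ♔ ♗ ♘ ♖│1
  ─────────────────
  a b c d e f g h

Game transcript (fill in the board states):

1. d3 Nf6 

  a b c d e f g h
  ─────────────────
8│♜ ♞ ♝ ♛ ♚ ♝ · ♜│8
7│♟ ♟ ♟ ♟ ♟ ♟ ♟ ♟│7
6│· · · · · ♞ · ·│6
5│· · · · · · · ·│5
4│· · · · · · · ·│4
3│· · · ♙ · · · ·│3
2│♙ ♙ ♙ · ♙ ♙ ♙ ♙│2
1│♖ ♘ ♗ ♕ ♔ ♗ ♘ ♖│1
  ─────────────────
  a b c d e f g h

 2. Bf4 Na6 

  a b c d e f g h
  ─────────────────
8│♜ · ♝ ♛ ♚ ♝ · ♜│8
7│♟ ♟ ♟ ♟ ♟ ♟ ♟ ♟│7
6│♞ · · · · ♞ · ·│6
5│· · · · · · · ·│5
4│· · · · · ♗ · ·│4
3│· · · ♙ · · · ·│3
2│♙ ♙ ♙ · ♙ ♙ ♙ ♙│2
1│♖ ♘ · ♕ ♔ ♗ ♘ ♖│1
  ─────────────────
  a b c d e f g h

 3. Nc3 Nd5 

  a b c d e f g h
  ─────────────────
8│♜ · ♝ ♛ ♚ ♝ · ♜│8
7│♟ ♟ ♟ ♟ ♟ ♟ ♟ ♟│7
6│♞ · · · · · · ·│6
5│· · · ♞ · · · ·│5
4│· · · · · ♗ · ·│4
3│· · ♘ ♙ · · · ·│3
2│♙ ♙ ♙ · ♙ ♙ ♙ ♙│2
1│♖ · · ♕ ♔ ♗ ♘ ♖│1
  ─────────────────
  a b c d e f g h

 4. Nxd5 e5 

  a b c d e f g h
  ─────────────────
8│♜ · ♝ ♛ ♚ ♝ · ♜│8
7│♟ ♟ ♟ ♟ · ♟ ♟ ♟│7
6│♞ · · · · · · ·│6
5│· · · ♘ ♟ · · ·│5
4│· · · · · ♗ · ·│4
3│· · · ♙ · · · ·│3
2│♙ ♙ ♙ · ♙ ♙ ♙ ♙│2
1│♖ · · ♕ ♔ ♗ ♘ ♖│1
  ─────────────────
  a b c d e f g h



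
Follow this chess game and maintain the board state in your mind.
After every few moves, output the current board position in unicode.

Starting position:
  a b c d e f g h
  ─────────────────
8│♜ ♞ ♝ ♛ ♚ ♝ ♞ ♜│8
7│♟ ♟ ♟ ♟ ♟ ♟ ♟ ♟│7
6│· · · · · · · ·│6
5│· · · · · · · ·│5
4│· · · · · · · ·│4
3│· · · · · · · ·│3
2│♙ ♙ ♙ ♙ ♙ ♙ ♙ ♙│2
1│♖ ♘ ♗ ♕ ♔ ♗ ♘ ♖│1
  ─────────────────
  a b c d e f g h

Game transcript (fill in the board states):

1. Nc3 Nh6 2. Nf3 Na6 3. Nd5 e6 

  a b c d e f g h
  ─────────────────
8│♜ · ♝ ♛ ♚ ♝ · ♜│8
7│♟ ♟ ♟ ♟ · ♟ ♟ ♟│7
6│♞ · · · ♟ · · ♞│6
5│· · · ♘ · · · ·│5
4│· · · · · · · ·│4
3│· · · · · ♘ · ·│3
2│♙ ♙ ♙ ♙ ♙ ♙ ♙ ♙│2
1│♖ · ♗ ♕ ♔ ♗ · ♖│1
  ─────────────────
  a b c d e f g h

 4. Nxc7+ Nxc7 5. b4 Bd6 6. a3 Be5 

  a b c d e f g h
  ─────────────────
8│♜ · ♝ ♛ ♚ · · ♜│8
7│♟ ♟ ♞ ♟ · ♟ ♟ ♟│7
6│· · · · ♟ · · ♞│6
5│· · · · ♝ · · ·│5
4│· ♙ · · · · · ·│4
3│♙ · · · · ♘ · ·│3
2│· · ♙ ♙ ♙ ♙ ♙ ♙│2
1│♖ · ♗ ♕ ♔ ♗ · ♖│1
  ─────────────────
  a b c d e f g h

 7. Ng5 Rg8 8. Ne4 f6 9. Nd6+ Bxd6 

  a b c d e f g h
  ─────────────────
8│♜ · ♝ ♛ ♚ · ♜ ·│8
7│♟ ♟ ♞ ♟ · · ♟ ♟│7
6│· · · ♝ ♟ ♟ · ♞│6
5│· · · · · · · ·│5
4│· ♙ · · · · · ·│4
3│♙ · · · · · · ·│3
2│· · ♙ ♙ ♙ ♙ ♙ ♙│2
1│♖ · ♗ ♕ ♔ ♗ · ♖│1
  ─────────────────
  a b c d e f g h

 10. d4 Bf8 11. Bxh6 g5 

  a b c d e f g h
  ─────────────────
8│♜ · ♝ ♛ ♚ ♝ ♜ ·│8
7│♟ ♟ ♞ ♟ · · · ♟│7
6│· · · · ♟ ♟ · ♗│6
5│· · · · · · ♟ ·│5
4│· ♙ · ♙ · · · ·│4
3│♙ · · · · · · ·│3
2│· · ♙ · ♙ ♙ ♙ ♙│2
1│♖ · · ♕ ♔ ♗ · ♖│1
  ─────────────────
  a b c d e f g h


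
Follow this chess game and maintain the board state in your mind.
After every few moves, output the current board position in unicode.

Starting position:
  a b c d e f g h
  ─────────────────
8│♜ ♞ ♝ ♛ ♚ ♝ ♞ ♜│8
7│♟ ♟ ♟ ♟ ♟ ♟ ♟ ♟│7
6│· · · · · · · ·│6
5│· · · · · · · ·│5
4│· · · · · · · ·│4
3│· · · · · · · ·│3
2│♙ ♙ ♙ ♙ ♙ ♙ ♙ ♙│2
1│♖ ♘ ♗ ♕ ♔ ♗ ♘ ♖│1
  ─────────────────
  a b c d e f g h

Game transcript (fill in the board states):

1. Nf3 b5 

  a b c d e f g h
  ─────────────────
8│♜ ♞ ♝ ♛ ♚ ♝ ♞ ♜│8
7│♟ · ♟ ♟ ♟ ♟ ♟ ♟│7
6│· · · · · · · ·│6
5│· ♟ · · · · · ·│5
4│· · · · · · · ·│4
3│· · · · · ♘ · ·│3
2│♙ ♙ ♙ ♙ ♙ ♙ ♙ ♙│2
1│♖ ♘ ♗ ♕ ♔ ♗ · ♖│1
  ─────────────────
  a b c d e f g h

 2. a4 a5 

  a b c d e f g h
  ─────────────────
8│♜ ♞ ♝ ♛ ♚ ♝ ♞ ♜│8
7│· · ♟ ♟ ♟ ♟ ♟ ♟│7
6│· · · · · · · ·│6
5│♟ ♟ · · · · · ·│5
4│♙ · · · · · · ·│4
3│· · · · · ♘ · ·│3
2│· ♙ ♙ ♙ ♙ ♙ ♙ ♙│2
1│♖ ♘ ♗ ♕ ♔ ♗ · ♖│1
  ─────────────────
  a b c d e f g h

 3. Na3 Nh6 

  a b c d e f g h
  ─────────────────
8│♜ ♞ ♝ ♛ ♚ ♝ · ♜│8
7│· · ♟ ♟ ♟ ♟ ♟ ♟│7
6│· · · · · · · ♞│6
5│♟ ♟ · · · · · ·│5
4│♙ · · · · · · ·│4
3│♘ · · · · ♘ · ·│3
2│· ♙ ♙ ♙ ♙ ♙ ♙ ♙│2
1│♖ · ♗ ♕ ♔ ♗ · ♖│1
  ─────────────────
  a b c d e f g h



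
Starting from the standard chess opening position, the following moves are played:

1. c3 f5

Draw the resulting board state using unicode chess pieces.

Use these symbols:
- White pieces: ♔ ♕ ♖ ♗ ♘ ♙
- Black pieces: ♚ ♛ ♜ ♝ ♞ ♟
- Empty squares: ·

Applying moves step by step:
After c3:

♜ ♞ ♝ ♛ ♚ ♝ ♞ ♜
♟ ♟ ♟ ♟ ♟ ♟ ♟ ♟
· · · · · · · ·
· · · · · · · ·
· · · · · · · ·
· · ♙ · · · · ·
♙ ♙ · ♙ ♙ ♙ ♙ ♙
♖ ♘ ♗ ♕ ♔ ♗ ♘ ♖


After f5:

♜ ♞ ♝ ♛ ♚ ♝ ♞ ♜
♟ ♟ ♟ ♟ ♟ · ♟ ♟
· · · · · · · ·
· · · · · ♟ · ·
· · · · · · · ·
· · ♙ · · · · ·
♙ ♙ · ♙ ♙ ♙ ♙ ♙
♖ ♘ ♗ ♕ ♔ ♗ ♘ ♖



  a b c d e f g h
  ─────────────────
8│♜ ♞ ♝ ♛ ♚ ♝ ♞ ♜│8
7│♟ ♟ ♟ ♟ ♟ · ♟ ♟│7
6│· · · · · · · ·│6
5│· · · · · ♟ · ·│5
4│· · · · · · · ·│4
3│· · ♙ · · · · ·│3
2│♙ ♙ · ♙ ♙ ♙ ♙ ♙│2
1│♖ ♘ ♗ ♕ ♔ ♗ ♘ ♖│1
  ─────────────────
  a b c d e f g h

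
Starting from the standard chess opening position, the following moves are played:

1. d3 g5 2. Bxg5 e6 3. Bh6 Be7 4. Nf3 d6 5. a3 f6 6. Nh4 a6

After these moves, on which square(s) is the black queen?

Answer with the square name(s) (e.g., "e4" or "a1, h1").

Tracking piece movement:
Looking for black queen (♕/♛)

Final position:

  a b c d e f g h
  ─────────────────
8│♜ ♞ ♝ ♛ ♚ · ♞ ♜│8
7│· ♟ ♟ · ♝ · · ♟│7
6│♟ · · ♟ ♟ ♟ · ♗│6
5│· · · · · · · ·│5
4│· · · · · · · ♘│4
3│♙ · · ♙ · · · ·│3
2│· ♙ ♙ · ♙ ♙ ♙ ♙│2
1│♖ ♘ · ♕ ♔ ♗ · ♖│1
  ─────────────────
  a b c d e f g h


d8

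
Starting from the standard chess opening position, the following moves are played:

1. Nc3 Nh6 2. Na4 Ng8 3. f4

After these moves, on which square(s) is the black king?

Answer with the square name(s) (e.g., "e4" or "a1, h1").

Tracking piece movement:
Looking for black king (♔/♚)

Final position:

  a b c d e f g h
  ─────────────────
8│♜ ♞ ♝ ♛ ♚ ♝ ♞ ♜│8
7│♟ ♟ ♟ ♟ ♟ ♟ ♟ ♟│7
6│· · · · · · · ·│6
5│· · · · · · · ·│5
4│♘ · · · · ♙ · ·│4
3│· · · · · · · ·│3
2│♙ ♙ ♙ ♙ ♙ · ♙ ♙│2
1│♖ · ♗ ♕ ♔ ♗ ♘ ♖│1
  ─────────────────
  a b c d e f g h


e8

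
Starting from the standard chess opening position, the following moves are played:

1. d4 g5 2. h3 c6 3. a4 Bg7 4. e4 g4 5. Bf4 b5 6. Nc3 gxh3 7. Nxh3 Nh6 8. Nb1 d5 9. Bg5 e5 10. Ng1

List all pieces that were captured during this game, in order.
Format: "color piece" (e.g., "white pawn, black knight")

Tracking captures:
  gxh3: captured white pawn
  Nxh3: captured black pawn

white pawn, black pawn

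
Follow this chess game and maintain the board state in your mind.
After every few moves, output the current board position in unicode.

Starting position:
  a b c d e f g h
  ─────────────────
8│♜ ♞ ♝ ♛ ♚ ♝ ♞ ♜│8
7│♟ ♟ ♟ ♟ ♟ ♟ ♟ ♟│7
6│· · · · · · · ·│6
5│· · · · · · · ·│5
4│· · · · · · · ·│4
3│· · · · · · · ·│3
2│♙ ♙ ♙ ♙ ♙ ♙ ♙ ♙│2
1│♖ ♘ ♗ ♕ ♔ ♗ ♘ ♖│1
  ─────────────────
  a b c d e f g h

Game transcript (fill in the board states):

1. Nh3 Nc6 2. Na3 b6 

  a b c d e f g h
  ─────────────────
8│♜ · ♝ ♛ ♚ ♝ ♞ ♜│8
7│♟ · ♟ ♟ ♟ ♟ ♟ ♟│7
6│· ♟ ♞ · · · · ·│6
5│· · · · · · · ·│5
4│· · · · · · · ·│4
3│♘ · · · · · · ♘│3
2│♙ ♙ ♙ ♙ ♙ ♙ ♙ ♙│2
1│♖ · ♗ ♕ ♔ ♗ · ♖│1
  ─────────────────
  a b c d e f g h

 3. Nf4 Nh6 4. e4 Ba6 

  a b c d e f g h
  ─────────────────
8│♜ · · ♛ ♚ ♝ · ♜│8
7│♟ · ♟ ♟ ♟ ♟ ♟ ♟│7
6│♝ ♟ ♞ · · · · ♞│6
5│· · · · · · · ·│5
4│· · · · ♙ ♘ · ·│4
3│♘ · · · · · · ·│3
2│♙ ♙ ♙ ♙ · ♙ ♙ ♙│2
1│♖ · ♗ ♕ ♔ ♗ · ♖│1
  ─────────────────
  a b c d e f g h

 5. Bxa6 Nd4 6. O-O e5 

  a b c d e f g h
  ─────────────────
8│♜ · · ♛ ♚ ♝ · ♜│8
7│♟ · ♟ ♟ · ♟ ♟ ♟│7
6│♗ ♟ · · · · · ♞│6
5│· · · · ♟ · · ·│5
4│· · · ♞ ♙ ♘ · ·│4
3│♘ · · · · · · ·│3
2│♙ ♙ ♙ ♙ · ♙ ♙ ♙│2
1│♖ · ♗ ♕ · ♖ ♔ ·│1
  ─────────────────
  a b c d e f g h



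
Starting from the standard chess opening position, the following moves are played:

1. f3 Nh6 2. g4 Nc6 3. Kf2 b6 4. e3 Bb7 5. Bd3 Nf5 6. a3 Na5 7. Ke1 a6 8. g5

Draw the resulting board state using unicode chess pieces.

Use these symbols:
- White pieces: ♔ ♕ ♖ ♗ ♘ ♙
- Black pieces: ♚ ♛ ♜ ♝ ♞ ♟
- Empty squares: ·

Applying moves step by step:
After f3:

♜ ♞ ♝ ♛ ♚ ♝ ♞ ♜
♟ ♟ ♟ ♟ ♟ ♟ ♟ ♟
· · · · · · · ·
· · · · · · · ·
· · · · · · · ·
· · · · · ♙ · ·
♙ ♙ ♙ ♙ ♙ · ♙ ♙
♖ ♘ ♗ ♕ ♔ ♗ ♘ ♖


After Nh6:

♜ ♞ ♝ ♛ ♚ ♝ · ♜
♟ ♟ ♟ ♟ ♟ ♟ ♟ ♟
· · · · · · · ♞
· · · · · · · ·
· · · · · · · ·
· · · · · ♙ · ·
♙ ♙ ♙ ♙ ♙ · ♙ ♙
♖ ♘ ♗ ♕ ♔ ♗ ♘ ♖


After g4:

♜ ♞ ♝ ♛ ♚ ♝ · ♜
♟ ♟ ♟ ♟ ♟ ♟ ♟ ♟
· · · · · · · ♞
· · · · · · · ·
· · · · · · ♙ ·
· · · · · ♙ · ·
♙ ♙ ♙ ♙ ♙ · · ♙
♖ ♘ ♗ ♕ ♔ ♗ ♘ ♖


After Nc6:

♜ · ♝ ♛ ♚ ♝ · ♜
♟ ♟ ♟ ♟ ♟ ♟ ♟ ♟
· · ♞ · · · · ♞
· · · · · · · ·
· · · · · · ♙ ·
· · · · · ♙ · ·
♙ ♙ ♙ ♙ ♙ · · ♙
♖ ♘ ♗ ♕ ♔ ♗ ♘ ♖


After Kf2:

♜ · ♝ ♛ ♚ ♝ · ♜
♟ ♟ ♟ ♟ ♟ ♟ ♟ ♟
· · ♞ · · · · ♞
· · · · · · · ·
· · · · · · ♙ ·
· · · · · ♙ · ·
♙ ♙ ♙ ♙ ♙ ♔ · ♙
♖ ♘ ♗ ♕ · ♗ ♘ ♖


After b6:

♜ · ♝ ♛ ♚ ♝ · ♜
♟ · ♟ ♟ ♟ ♟ ♟ ♟
· ♟ ♞ · · · · ♞
· · · · · · · ·
· · · · · · ♙ ·
· · · · · ♙ · ·
♙ ♙ ♙ ♙ ♙ ♔ · ♙
♖ ♘ ♗ ♕ · ♗ ♘ ♖


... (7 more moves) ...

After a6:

♜ · · ♛ ♚ ♝ · ♜
· ♝ ♟ ♟ ♟ ♟ ♟ ♟
♟ ♟ · · · · · ·
♞ · · · · ♞ · ·
· · · · · · ♙ ·
♙ · · ♗ ♙ ♙ · ·
· ♙ ♙ ♙ · · · ♙
♖ ♘ ♗ ♕ ♔ · ♘ ♖


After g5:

♜ · · ♛ ♚ ♝ · ♜
· ♝ ♟ ♟ ♟ ♟ ♟ ♟
♟ ♟ · · · · · ·
♞ · · · · ♞ ♙ ·
· · · · · · · ·
♙ · · ♗ ♙ ♙ · ·
· ♙ ♙ ♙ · · · ♙
♖ ♘ ♗ ♕ ♔ · ♘ ♖



  a b c d e f g h
  ─────────────────
8│♜ · · ♛ ♚ ♝ · ♜│8
7│· ♝ ♟ ♟ ♟ ♟ ♟ ♟│7
6│♟ ♟ · · · · · ·│6
5│♞ · · · · ♞ ♙ ·│5
4│· · · · · · · ·│4
3│♙ · · ♗ ♙ ♙ · ·│3
2│· ♙ ♙ ♙ · · · ♙│2
1│♖ ♘ ♗ ♕ ♔ · ♘ ♖│1
  ─────────────────
  a b c d e f g h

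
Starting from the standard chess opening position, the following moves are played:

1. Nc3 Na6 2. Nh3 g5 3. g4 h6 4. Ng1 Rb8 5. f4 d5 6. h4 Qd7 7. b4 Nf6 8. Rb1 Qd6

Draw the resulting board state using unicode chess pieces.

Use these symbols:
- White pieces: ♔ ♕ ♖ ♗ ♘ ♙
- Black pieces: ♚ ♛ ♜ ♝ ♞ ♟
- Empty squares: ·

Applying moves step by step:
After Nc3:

♜ ♞ ♝ ♛ ♚ ♝ ♞ ♜
♟ ♟ ♟ ♟ ♟ ♟ ♟ ♟
· · · · · · · ·
· · · · · · · ·
· · · · · · · ·
· · ♘ · · · · ·
♙ ♙ ♙ ♙ ♙ ♙ ♙ ♙
♖ · ♗ ♕ ♔ ♗ ♘ ♖


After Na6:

♜ · ♝ ♛ ♚ ♝ ♞ ♜
♟ ♟ ♟ ♟ ♟ ♟ ♟ ♟
♞ · · · · · · ·
· · · · · · · ·
· · · · · · · ·
· · ♘ · · · · ·
♙ ♙ ♙ ♙ ♙ ♙ ♙ ♙
♖ · ♗ ♕ ♔ ♗ ♘ ♖


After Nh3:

♜ · ♝ ♛ ♚ ♝ ♞ ♜
♟ ♟ ♟ ♟ ♟ ♟ ♟ ♟
♞ · · · · · · ·
· · · · · · · ·
· · · · · · · ·
· · ♘ · · · · ♘
♙ ♙ ♙ ♙ ♙ ♙ ♙ ♙
♖ · ♗ ♕ ♔ ♗ · ♖


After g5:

♜ · ♝ ♛ ♚ ♝ ♞ ♜
♟ ♟ ♟ ♟ ♟ ♟ · ♟
♞ · · · · · · ·
· · · · · · ♟ ·
· · · · · · · ·
· · ♘ · · · · ♘
♙ ♙ ♙ ♙ ♙ ♙ ♙ ♙
♖ · ♗ ♕ ♔ ♗ · ♖


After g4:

♜ · ♝ ♛ ♚ ♝ ♞ ♜
♟ ♟ ♟ ♟ ♟ ♟ · ♟
♞ · · · · · · ·
· · · · · · ♟ ·
· · · · · · ♙ ·
· · ♘ · · · · ♘
♙ ♙ ♙ ♙ ♙ ♙ · ♙
♖ · ♗ ♕ ♔ ♗ · ♖


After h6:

♜ · ♝ ♛ ♚ ♝ ♞ ♜
♟ ♟ ♟ ♟ ♟ ♟ · ·
♞ · · · · · · ♟
· · · · · · ♟ ·
· · · · · · ♙ ·
· · ♘ · · · · ♘
♙ ♙ ♙ ♙ ♙ ♙ · ♙
♖ · ♗ ♕ ♔ ♗ · ♖


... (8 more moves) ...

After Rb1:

· ♜ ♝ · ♚ ♝ · ♜
♟ ♟ ♟ ♛ ♟ ♟ · ·
♞ · · · · ♞ · ♟
· · · ♟ · · ♟ ·
· ♙ · · · ♙ ♙ ♙
· · ♘ · · · · ·
♙ · ♙ ♙ ♙ · · ·
· ♖ ♗ ♕ ♔ ♗ ♘ ♖


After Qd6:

· ♜ ♝ · ♚ ♝ · ♜
♟ ♟ ♟ · ♟ ♟ · ·
♞ · · ♛ · ♞ · ♟
· · · ♟ · · ♟ ·
· ♙ · · · ♙ ♙ ♙
· · ♘ · · · · ·
♙ · ♙ ♙ ♙ · · ·
· ♖ ♗ ♕ ♔ ♗ ♘ ♖



  a b c d e f g h
  ─────────────────
8│· ♜ ♝ · ♚ ♝ · ♜│8
7│♟ ♟ ♟ · ♟ ♟ · ·│7
6│♞ · · ♛ · ♞ · ♟│6
5│· · · ♟ · · ♟ ·│5
4│· ♙ · · · ♙ ♙ ♙│4
3│· · ♘ · · · · ·│3
2│♙ · ♙ ♙ ♙ · · ·│2
1│· ♖ ♗ ♕ ♔ ♗ ♘ ♖│1
  ─────────────────
  a b c d e f g h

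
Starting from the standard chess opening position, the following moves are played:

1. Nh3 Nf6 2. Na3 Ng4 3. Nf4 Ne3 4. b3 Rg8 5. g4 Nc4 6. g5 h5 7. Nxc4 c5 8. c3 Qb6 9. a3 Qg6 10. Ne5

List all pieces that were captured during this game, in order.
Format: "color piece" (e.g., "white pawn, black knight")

Tracking captures:
  Nxc4: captured black knight

black knight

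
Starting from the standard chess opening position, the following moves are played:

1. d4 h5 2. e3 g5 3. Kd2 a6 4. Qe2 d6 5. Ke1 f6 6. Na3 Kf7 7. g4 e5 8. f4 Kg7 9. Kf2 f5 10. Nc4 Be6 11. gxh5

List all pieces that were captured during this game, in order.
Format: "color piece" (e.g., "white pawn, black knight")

Tracking captures:
  gxh5: captured black pawn

black pawn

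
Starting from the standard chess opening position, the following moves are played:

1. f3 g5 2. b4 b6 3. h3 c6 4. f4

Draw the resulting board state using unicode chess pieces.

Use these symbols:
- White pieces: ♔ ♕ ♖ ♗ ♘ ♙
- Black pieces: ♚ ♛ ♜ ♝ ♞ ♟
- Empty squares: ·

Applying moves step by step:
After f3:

♜ ♞ ♝ ♛ ♚ ♝ ♞ ♜
♟ ♟ ♟ ♟ ♟ ♟ ♟ ♟
· · · · · · · ·
· · · · · · · ·
· · · · · · · ·
· · · · · ♙ · ·
♙ ♙ ♙ ♙ ♙ · ♙ ♙
♖ ♘ ♗ ♕ ♔ ♗ ♘ ♖


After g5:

♜ ♞ ♝ ♛ ♚ ♝ ♞ ♜
♟ ♟ ♟ ♟ ♟ ♟ · ♟
· · · · · · · ·
· · · · · · ♟ ·
· · · · · · · ·
· · · · · ♙ · ·
♙ ♙ ♙ ♙ ♙ · ♙ ♙
♖ ♘ ♗ ♕ ♔ ♗ ♘ ♖


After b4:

♜ ♞ ♝ ♛ ♚ ♝ ♞ ♜
♟ ♟ ♟ ♟ ♟ ♟ · ♟
· · · · · · · ·
· · · · · · ♟ ·
· ♙ · · · · · ·
· · · · · ♙ · ·
♙ · ♙ ♙ ♙ · ♙ ♙
♖ ♘ ♗ ♕ ♔ ♗ ♘ ♖


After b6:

♜ ♞ ♝ ♛ ♚ ♝ ♞ ♜
♟ · ♟ ♟ ♟ ♟ · ♟
· ♟ · · · · · ·
· · · · · · ♟ ·
· ♙ · · · · · ·
· · · · · ♙ · ·
♙ · ♙ ♙ ♙ · ♙ ♙
♖ ♘ ♗ ♕ ♔ ♗ ♘ ♖


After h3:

♜ ♞ ♝ ♛ ♚ ♝ ♞ ♜
♟ · ♟ ♟ ♟ ♟ · ♟
· ♟ · · · · · ·
· · · · · · ♟ ·
· ♙ · · · · · ·
· · · · · ♙ · ♙
♙ · ♙ ♙ ♙ · ♙ ·
♖ ♘ ♗ ♕ ♔ ♗ ♘ ♖


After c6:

♜ ♞ ♝ ♛ ♚ ♝ ♞ ♜
♟ · · ♟ ♟ ♟ · ♟
· ♟ ♟ · · · · ·
· · · · · · ♟ ·
· ♙ · · · · · ·
· · · · · ♙ · ♙
♙ · ♙ ♙ ♙ · ♙ ·
♖ ♘ ♗ ♕ ♔ ♗ ♘ ♖


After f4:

♜ ♞ ♝ ♛ ♚ ♝ ♞ ♜
♟ · · ♟ ♟ ♟ · ♟
· ♟ ♟ · · · · ·
· · · · · · ♟ ·
· ♙ · · · ♙ · ·
· · · · · · · ♙
♙ · ♙ ♙ ♙ · ♙ ·
♖ ♘ ♗ ♕ ♔ ♗ ♘ ♖



  a b c d e f g h
  ─────────────────
8│♜ ♞ ♝ ♛ ♚ ♝ ♞ ♜│8
7│♟ · · ♟ ♟ ♟ · ♟│7
6│· ♟ ♟ · · · · ·│6
5│· · · · · · ♟ ·│5
4│· ♙ · · · ♙ · ·│4
3│· · · · · · · ♙│3
2│♙ · ♙ ♙ ♙ · ♙ ·│2
1│♖ ♘ ♗ ♕ ♔ ♗ ♘ ♖│1
  ─────────────────
  a b c d e f g h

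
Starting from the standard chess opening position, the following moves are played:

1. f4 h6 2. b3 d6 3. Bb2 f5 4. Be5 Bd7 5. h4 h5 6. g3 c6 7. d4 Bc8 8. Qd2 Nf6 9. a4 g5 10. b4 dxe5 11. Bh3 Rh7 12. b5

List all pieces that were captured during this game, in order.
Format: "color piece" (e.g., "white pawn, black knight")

Tracking captures:
  dxe5: captured white bishop

white bishop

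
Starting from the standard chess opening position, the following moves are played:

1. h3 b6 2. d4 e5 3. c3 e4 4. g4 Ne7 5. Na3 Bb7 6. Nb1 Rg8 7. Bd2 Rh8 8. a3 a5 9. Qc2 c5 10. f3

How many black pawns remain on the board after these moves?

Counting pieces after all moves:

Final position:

  a b c d e f g h
  ─────────────────
8│♜ ♞ · ♛ ♚ ♝ · ♜│8
7│· ♝ · ♟ ♞ ♟ ♟ ♟│7
6│· ♟ · · · · · ·│6
5│♟ · ♟ · · · · ·│5
4│· · · ♙ ♟ · ♙ ·│4
3│♙ · ♙ · · ♙ · ♙│3
2│· ♙ ♕ ♗ ♙ · · ·│2
1│♖ ♘ · · ♔ ♗ ♘ ♖│1
  ─────────────────
  a b c d e f g h


8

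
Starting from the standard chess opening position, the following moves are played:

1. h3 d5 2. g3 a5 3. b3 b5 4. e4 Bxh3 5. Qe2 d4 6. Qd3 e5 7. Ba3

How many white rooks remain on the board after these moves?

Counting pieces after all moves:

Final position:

  a b c d e f g h
  ─────────────────
8│♜ ♞ · ♛ ♚ ♝ ♞ ♜│8
7│· · ♟ · · ♟ ♟ ♟│7
6│· · · · · · · ·│6
5│♟ ♟ · · ♟ · · ·│5
4│· · · ♟ ♙ · · ·│4
3│♗ ♙ · ♕ · · ♙ ♝│3
2│♙ · ♙ ♙ · ♙ · ·│2
1│♖ ♘ · · ♔ ♗ ♘ ♖│1
  ─────────────────
  a b c d e f g h


2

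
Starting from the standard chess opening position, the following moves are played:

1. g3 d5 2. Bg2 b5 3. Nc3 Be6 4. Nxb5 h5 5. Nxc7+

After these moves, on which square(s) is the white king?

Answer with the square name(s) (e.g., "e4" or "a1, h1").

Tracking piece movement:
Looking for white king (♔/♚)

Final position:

  a b c d e f g h
  ─────────────────
8│♜ ♞ · ♛ ♚ ♝ ♞ ♜│8
7│♟ · ♘ · ♟ ♟ ♟ ·│7
6│· · · · ♝ · · ·│6
5│· · · ♟ · · · ♟│5
4│· · · · · · · ·│4
3│· · · · · · ♙ ·│3
2│♙ ♙ ♙ ♙ ♙ ♙ ♗ ♙│2
1│♖ · ♗ ♕ ♔ · ♘ ♖│1
  ─────────────────
  a b c d e f g h


e1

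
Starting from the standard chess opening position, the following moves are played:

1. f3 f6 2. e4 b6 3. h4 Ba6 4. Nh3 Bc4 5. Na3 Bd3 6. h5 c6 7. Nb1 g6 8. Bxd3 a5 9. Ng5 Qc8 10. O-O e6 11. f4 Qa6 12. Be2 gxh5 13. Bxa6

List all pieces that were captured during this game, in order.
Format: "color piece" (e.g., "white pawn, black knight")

Tracking captures:
  Bxd3: captured black bishop
  gxh5: captured white pawn
  Bxa6: captured black queen

black bishop, white pawn, black queen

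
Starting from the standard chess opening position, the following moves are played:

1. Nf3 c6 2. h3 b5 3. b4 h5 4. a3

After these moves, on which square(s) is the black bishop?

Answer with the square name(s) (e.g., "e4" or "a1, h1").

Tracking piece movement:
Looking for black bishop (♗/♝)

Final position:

  a b c d e f g h
  ─────────────────
8│♜ ♞ ♝ ♛ ♚ ♝ ♞ ♜│8
7│♟ · · ♟ ♟ ♟ ♟ ·│7
6│· · ♟ · · · · ·│6
5│· ♟ · · · · · ♟│5
4│· ♙ · · · · · ·│4
3│♙ · · · · ♘ · ♙│3
2│· · ♙ ♙ ♙ ♙ ♙ ·│2
1│♖ ♘ ♗ ♕ ♔ ♗ · ♖│1
  ─────────────────
  a b c d e f g h


c8, f8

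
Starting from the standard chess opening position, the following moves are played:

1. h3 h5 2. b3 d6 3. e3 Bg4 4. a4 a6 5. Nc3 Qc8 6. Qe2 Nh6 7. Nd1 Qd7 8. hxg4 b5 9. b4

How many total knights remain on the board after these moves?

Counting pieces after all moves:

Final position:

  a b c d e f g h
  ─────────────────
8│♜ ♞ · · ♚ ♝ · ♜│8
7│· · ♟ ♛ ♟ ♟ ♟ ·│7
6│♟ · · ♟ · · · ♞│6
5│· ♟ · · · · · ♟│5
4│♙ ♙ · · · · ♙ ·│4
3│· · · · ♙ · · ·│3
2│· · ♙ ♙ ♕ ♙ ♙ ·│2
1│♖ · ♗ ♘ ♔ ♗ ♘ ♖│1
  ─────────────────
  a b c d e f g h


4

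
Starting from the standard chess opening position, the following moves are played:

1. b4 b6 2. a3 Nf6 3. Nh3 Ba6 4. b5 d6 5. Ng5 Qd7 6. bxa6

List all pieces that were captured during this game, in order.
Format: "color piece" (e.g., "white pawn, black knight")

Tracking captures:
  bxa6: captured black bishop

black bishop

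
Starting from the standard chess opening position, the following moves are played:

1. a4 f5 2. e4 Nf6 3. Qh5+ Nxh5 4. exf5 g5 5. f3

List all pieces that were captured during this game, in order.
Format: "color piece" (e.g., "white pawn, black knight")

Tracking captures:
  Nxh5: captured white queen
  exf5: captured black pawn

white queen, black pawn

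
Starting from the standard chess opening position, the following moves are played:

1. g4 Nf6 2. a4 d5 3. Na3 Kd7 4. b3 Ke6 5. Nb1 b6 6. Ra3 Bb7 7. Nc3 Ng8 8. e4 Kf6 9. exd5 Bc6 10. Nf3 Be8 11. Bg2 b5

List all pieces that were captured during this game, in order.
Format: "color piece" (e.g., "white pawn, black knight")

Tracking captures:
  exd5: captured black pawn

black pawn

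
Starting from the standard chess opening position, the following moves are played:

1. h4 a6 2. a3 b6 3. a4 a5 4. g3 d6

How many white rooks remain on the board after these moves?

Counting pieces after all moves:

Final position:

  a b c d e f g h
  ─────────────────
8│♜ ♞ ♝ ♛ ♚ ♝ ♞ ♜│8
7│· · ♟ · ♟ ♟ ♟ ♟│7
6│· ♟ · ♟ · · · ·│6
5│♟ · · · · · · ·│5
4│♙ · · · · · · ♙│4
3│· · · · · · ♙ ·│3
2│· ♙ ♙ ♙ ♙ ♙ · ·│2
1│♖ ♘ ♗ ♕ ♔ ♗ ♘ ♖│1
  ─────────────────
  a b c d e f g h


2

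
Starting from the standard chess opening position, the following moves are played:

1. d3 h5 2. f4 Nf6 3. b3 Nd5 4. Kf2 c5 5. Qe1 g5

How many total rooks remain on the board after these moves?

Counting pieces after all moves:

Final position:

  a b c d e f g h
  ─────────────────
8│♜ ♞ ♝ ♛ ♚ ♝ · ♜│8
7│♟ ♟ · ♟ ♟ ♟ · ·│7
6│· · · · · · · ·│6
5│· · ♟ ♞ · · ♟ ♟│5
4│· · · · · ♙ · ·│4
3│· ♙ · ♙ · · · ·│3
2│♙ · ♙ · ♙ ♔ ♙ ♙│2
1│♖ ♘ ♗ · ♕ ♗ ♘ ♖│1
  ─────────────────
  a b c d e f g h


4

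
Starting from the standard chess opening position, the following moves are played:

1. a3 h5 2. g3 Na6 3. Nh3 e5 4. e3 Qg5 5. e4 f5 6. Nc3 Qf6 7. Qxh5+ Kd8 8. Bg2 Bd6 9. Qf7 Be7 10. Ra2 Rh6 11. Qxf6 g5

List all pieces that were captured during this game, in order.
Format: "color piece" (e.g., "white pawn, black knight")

Tracking captures:
  Qxh5+: captured black pawn
  Qxf6: captured black queen

black pawn, black queen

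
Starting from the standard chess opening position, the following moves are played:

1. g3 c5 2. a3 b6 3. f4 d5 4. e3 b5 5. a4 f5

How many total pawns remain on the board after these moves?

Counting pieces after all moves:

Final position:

  a b c d e f g h
  ─────────────────
8│♜ ♞ ♝ ♛ ♚ ♝ ♞ ♜│8
7│♟ · · · ♟ · ♟ ♟│7
6│· · · · · · · ·│6
5│· ♟ ♟ ♟ · ♟ · ·│5
4│♙ · · · · ♙ · ·│4
3│· · · · ♙ · ♙ ·│3
2│· ♙ ♙ ♙ · · · ♙│2
1│♖ ♘ ♗ ♕ ♔ ♗ ♘ ♖│1
  ─────────────────
  a b c d e f g h


16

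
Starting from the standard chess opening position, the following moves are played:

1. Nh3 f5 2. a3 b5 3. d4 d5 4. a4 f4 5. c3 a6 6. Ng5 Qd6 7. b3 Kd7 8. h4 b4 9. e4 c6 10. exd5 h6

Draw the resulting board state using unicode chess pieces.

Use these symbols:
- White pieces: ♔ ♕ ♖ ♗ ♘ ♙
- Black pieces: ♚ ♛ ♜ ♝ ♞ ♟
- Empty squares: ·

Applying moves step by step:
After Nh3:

♜ ♞ ♝ ♛ ♚ ♝ ♞ ♜
♟ ♟ ♟ ♟ ♟ ♟ ♟ ♟
· · · · · · · ·
· · · · · · · ·
· · · · · · · ·
· · · · · · · ♘
♙ ♙ ♙ ♙ ♙ ♙ ♙ ♙
♖ ♘ ♗ ♕ ♔ ♗ · ♖


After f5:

♜ ♞ ♝ ♛ ♚ ♝ ♞ ♜
♟ ♟ ♟ ♟ ♟ · ♟ ♟
· · · · · · · ·
· · · · · ♟ · ·
· · · · · · · ·
· · · · · · · ♘
♙ ♙ ♙ ♙ ♙ ♙ ♙ ♙
♖ ♘ ♗ ♕ ♔ ♗ · ♖


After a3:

♜ ♞ ♝ ♛ ♚ ♝ ♞ ♜
♟ ♟ ♟ ♟ ♟ · ♟ ♟
· · · · · · · ·
· · · · · ♟ · ·
· · · · · · · ·
♙ · · · · · · ♘
· ♙ ♙ ♙ ♙ ♙ ♙ ♙
♖ ♘ ♗ ♕ ♔ ♗ · ♖


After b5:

♜ ♞ ♝ ♛ ♚ ♝ ♞ ♜
♟ · ♟ ♟ ♟ · ♟ ♟
· · · · · · · ·
· ♟ · · · ♟ · ·
· · · · · · · ·
♙ · · · · · · ♘
· ♙ ♙ ♙ ♙ ♙ ♙ ♙
♖ ♘ ♗ ♕ ♔ ♗ · ♖


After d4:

♜ ♞ ♝ ♛ ♚ ♝ ♞ ♜
♟ · ♟ ♟ ♟ · ♟ ♟
· · · · · · · ·
· ♟ · · · ♟ · ·
· · · ♙ · · · ·
♙ · · · · · · ♘
· ♙ ♙ · ♙ ♙ ♙ ♙
♖ ♘ ♗ ♕ ♔ ♗ · ♖


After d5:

♜ ♞ ♝ ♛ ♚ ♝ ♞ ♜
♟ · ♟ · ♟ · ♟ ♟
· · · · · · · ·
· ♟ · ♟ · ♟ · ·
· · · ♙ · · · ·
♙ · · · · · · ♘
· ♙ ♙ · ♙ ♙ ♙ ♙
♖ ♘ ♗ ♕ ♔ ♗ · ♖


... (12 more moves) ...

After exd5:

♜ ♞ ♝ · · ♝ ♞ ♜
· · · ♚ ♟ · ♟ ♟
♟ · ♟ ♛ · · · ·
· · · ♙ · · ♘ ·
♙ ♟ · ♙ · ♟ · ♙
· ♙ ♙ · · · · ·
· · · · · ♙ ♙ ·
♖ ♘ ♗ ♕ ♔ ♗ · ♖


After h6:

♜ ♞ ♝ · · ♝ ♞ ♜
· · · ♚ ♟ · ♟ ·
♟ · ♟ ♛ · · · ♟
· · · ♙ · · ♘ ·
♙ ♟ · ♙ · ♟ · ♙
· ♙ ♙ · · · · ·
· · · · · ♙ ♙ ·
♖ ♘ ♗ ♕ ♔ ♗ · ♖



  a b c d e f g h
  ─────────────────
8│♜ ♞ ♝ · · ♝ ♞ ♜│8
7│· · · ♚ ♟ · ♟ ·│7
6│♟ · ♟ ♛ · · · ♟│6
5│· · · ♙ · · ♘ ·│5
4│♙ ♟ · ♙ · ♟ · ♙│4
3│· ♙ ♙ · · · · ·│3
2│· · · · · ♙ ♙ ·│2
1│♖ ♘ ♗ ♕ ♔ ♗ · ♖│1
  ─────────────────
  a b c d e f g h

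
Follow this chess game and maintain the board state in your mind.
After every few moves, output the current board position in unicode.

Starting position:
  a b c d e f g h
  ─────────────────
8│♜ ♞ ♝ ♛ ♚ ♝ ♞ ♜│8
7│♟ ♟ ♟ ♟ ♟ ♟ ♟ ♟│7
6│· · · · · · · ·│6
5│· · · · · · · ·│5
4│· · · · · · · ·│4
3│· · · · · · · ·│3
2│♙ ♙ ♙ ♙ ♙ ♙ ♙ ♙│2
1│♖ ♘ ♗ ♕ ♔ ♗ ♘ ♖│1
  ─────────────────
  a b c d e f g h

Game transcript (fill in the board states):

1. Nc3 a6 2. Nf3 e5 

  a b c d e f g h
  ─────────────────
8│♜ ♞ ♝ ♛ ♚ ♝ ♞ ♜│8
7│· ♟ ♟ ♟ · ♟ ♟ ♟│7
6│♟ · · · · · · ·│6
5│· · · · ♟ · · ·│5
4│· · · · · · · ·│4
3│· · ♘ · · ♘ · ·│3
2│♙ ♙ ♙ ♙ ♙ ♙ ♙ ♙│2
1│♖ · ♗ ♕ ♔ ♗ · ♖│1
  ─────────────────
  a b c d e f g h

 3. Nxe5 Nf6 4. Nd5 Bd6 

  a b c d e f g h
  ─────────────────
8│♜ ♞ ♝ ♛ ♚ · · ♜│8
7│· ♟ ♟ ♟ · ♟ ♟ ♟│7
6│♟ · · ♝ · ♞ · ·│6
5│· · · ♘ ♘ · · ·│5
4│· · · · · · · ·│4
3│· · · · · · · ·│3
2│♙ ♙ ♙ ♙ ♙ ♙ ♙ ♙│2
1│♖ · ♗ ♕ ♔ ♗ · ♖│1
  ─────────────────
  a b c d e f g h

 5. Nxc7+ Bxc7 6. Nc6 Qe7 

  a b c d e f g h
  ─────────────────
8│♜ ♞ ♝ · ♚ · · ♜│8
7│· ♟ ♝ ♟ ♛ ♟ ♟ ♟│7
6│♟ · ♘ · · ♞ · ·│6
5│· · · · · · · ·│5
4│· · · · · · · ·│4
3│· · · · · · · ·│3
2│♙ ♙ ♙ ♙ ♙ ♙ ♙ ♙│2
1│♖ · ♗ ♕ ♔ ♗ · ♖│1
  ─────────────────
  a b c d e f g h

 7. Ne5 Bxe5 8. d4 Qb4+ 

  a b c d e f g h
  ─────────────────
8│♜ ♞ ♝ · ♚ · · ♜│8
7│· ♟ · ♟ · ♟ ♟ ♟│7
6│♟ · · · · ♞ · ·│6
5│· · · · ♝ · · ·│5
4│· ♛ · ♙ · · · ·│4
3│· · · · · · · ·│3
2│♙ ♙ ♙ · ♙ ♙ ♙ ♙│2
1│♖ · ♗ ♕ ♔ ♗ · ♖│1
  ─────────────────
  a b c d e f g h



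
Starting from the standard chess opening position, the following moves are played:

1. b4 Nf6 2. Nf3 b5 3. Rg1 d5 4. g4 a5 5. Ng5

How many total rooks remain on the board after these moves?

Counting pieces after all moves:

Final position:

  a b c d e f g h
  ─────────────────
8│♜ ♞ ♝ ♛ ♚ ♝ · ♜│8
7│· · ♟ · ♟ ♟ ♟ ♟│7
6│· · · · · ♞ · ·│6
5│♟ ♟ · ♟ · · ♘ ·│5
4│· ♙ · · · · ♙ ·│4
3│· · · · · · · ·│3
2│♙ · ♙ ♙ ♙ ♙ · ♙│2
1│♖ ♘ ♗ ♕ ♔ ♗ ♖ ·│1
  ─────────────────
  a b c d e f g h


4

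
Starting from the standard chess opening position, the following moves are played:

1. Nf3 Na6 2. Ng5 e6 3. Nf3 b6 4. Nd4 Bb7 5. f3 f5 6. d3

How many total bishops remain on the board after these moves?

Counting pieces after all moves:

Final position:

  a b c d e f g h
  ─────────────────
8│♜ · · ♛ ♚ ♝ ♞ ♜│8
7│♟ ♝ ♟ ♟ · · ♟ ♟│7
6│♞ ♟ · · ♟ · · ·│6
5│· · · · · ♟ · ·│5
4│· · · ♘ · · · ·│4
3│· · · ♙ · ♙ · ·│3
2│♙ ♙ ♙ · ♙ · ♙ ♙│2
1│♖ ♘ ♗ ♕ ♔ ♗ · ♖│1
  ─────────────────
  a b c d e f g h


4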